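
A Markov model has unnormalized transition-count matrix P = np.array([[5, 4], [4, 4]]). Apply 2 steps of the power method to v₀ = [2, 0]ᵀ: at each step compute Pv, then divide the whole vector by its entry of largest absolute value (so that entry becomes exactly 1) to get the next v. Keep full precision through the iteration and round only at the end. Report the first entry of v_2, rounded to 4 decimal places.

Pv0 = (10.00000, 8.00000); divide by 10.00000 → v1 = (1.00000, 0.80000)
Pv1 = (8.20000, 7.20000); divide by 8.20000 → v2 = (1.00000, 0.87805)
Requested entry of v2: 82/82 = 1.0000

1.0000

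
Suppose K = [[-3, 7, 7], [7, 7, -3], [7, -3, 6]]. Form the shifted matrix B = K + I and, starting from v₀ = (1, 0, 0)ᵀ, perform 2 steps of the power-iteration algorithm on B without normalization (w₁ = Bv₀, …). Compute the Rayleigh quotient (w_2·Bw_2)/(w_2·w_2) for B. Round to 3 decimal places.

μ ≈ 2.926

B = K + I has rows (-2, 7, 7); (7, 8, -3); (7, -3, 7)
w1 = Bv₀ = ((-2)·1 + 7·0 + 7·0; 7·1 + 8·0 + (-3)·0; 7·1 + (-3)·0 + 7·0) = (-2, 7, 7)
w2 = Bw1 = ((-2)·(-2) + 7·7 + 7·7; 7·(-2) + 8·7 + (-3)·7; 7·(-2) + (-3)·7 + 7·7) = (102, 21, 14)
Bw2 = (41, 840, 749)
w2·Bw2 = 32308; w2·w2 = 11041; μ ≈ 32308/11041 = 2.926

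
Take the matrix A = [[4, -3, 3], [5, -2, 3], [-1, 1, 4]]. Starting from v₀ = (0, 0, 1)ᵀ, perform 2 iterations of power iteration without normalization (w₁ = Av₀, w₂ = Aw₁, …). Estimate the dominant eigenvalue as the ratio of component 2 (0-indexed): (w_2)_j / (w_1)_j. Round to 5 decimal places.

w1 = Av₀ = (3, 3, 4)
w2 = Aw1 = (15, 21, 16)
Ratio at component: 16 / 4 = 4.00000

4.00000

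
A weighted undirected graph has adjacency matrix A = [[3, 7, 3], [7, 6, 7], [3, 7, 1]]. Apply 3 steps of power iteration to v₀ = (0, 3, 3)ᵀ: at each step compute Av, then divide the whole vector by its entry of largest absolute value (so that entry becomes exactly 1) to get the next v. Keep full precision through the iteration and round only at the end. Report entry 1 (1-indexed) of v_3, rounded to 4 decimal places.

0.7161

Av0 = (30.00000, 39.00000, 24.00000); divide by 39.00000 → v1 = (0.76923, 1.00000, 0.61538)
Av1 = (11.15385, 15.69231, 9.92308); divide by 15.69231 → v2 = (0.71078, 1.00000, 0.63235)
Av2 = (11.02941, 15.40196, 9.76471); divide by 15.40196 → v3 = (0.71610, 1.00000, 0.63399)
Requested entry of v3: 6750/9426 = 0.7161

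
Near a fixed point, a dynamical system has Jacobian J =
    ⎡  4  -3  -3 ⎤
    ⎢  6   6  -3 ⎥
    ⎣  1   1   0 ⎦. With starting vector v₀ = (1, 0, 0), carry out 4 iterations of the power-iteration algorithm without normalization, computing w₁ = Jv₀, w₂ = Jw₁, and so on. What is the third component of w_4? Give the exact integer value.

w1 = Jv₀ = (4·1 + (-3)·0 + (-3)·0; 6·1 + 6·0 + (-3)·0; 1·1 + 1·0 + 0·0) = (4, 6, 1)
w2 = Jw1 = (4·4 + (-3)·6 + (-3)·1; 6·4 + 6·6 + (-3)·1; 1·4 + 1·6 + 0·1) = (-5, 57, 10)
w3 = Jw2 = (-221, 282, 52)
w4 = Jw3 = (-1886, 210, 61)
The requested component of w4 is 61.

61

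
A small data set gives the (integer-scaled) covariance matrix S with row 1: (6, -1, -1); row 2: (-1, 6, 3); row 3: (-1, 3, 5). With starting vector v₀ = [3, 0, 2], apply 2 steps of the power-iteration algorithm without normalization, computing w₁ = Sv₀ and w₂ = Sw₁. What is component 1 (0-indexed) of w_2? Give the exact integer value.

w1 = Sv₀ = (16, 3, 7)
w2 = Sw1 = (86, 23, 28)
The requested component of w2 is 23.

23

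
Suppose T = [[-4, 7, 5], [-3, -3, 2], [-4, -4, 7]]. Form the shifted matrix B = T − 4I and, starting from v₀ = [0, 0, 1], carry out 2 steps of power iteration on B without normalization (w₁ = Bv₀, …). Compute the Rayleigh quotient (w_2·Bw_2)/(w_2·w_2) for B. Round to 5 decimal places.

B = T − 4I has rows (-8, 7, 5); (-3, -7, 2); (-4, -4, 3)
w1 = Bv₀ = (5, 2, 3)
w2 = Bw1 = (-11, -23, -19)
Bw2 = (-168, 156, 79)
w2·Bw2 = -3241; w2·w2 = 1011; μ ≈ -3241/1011 = -3.20574

-3.20574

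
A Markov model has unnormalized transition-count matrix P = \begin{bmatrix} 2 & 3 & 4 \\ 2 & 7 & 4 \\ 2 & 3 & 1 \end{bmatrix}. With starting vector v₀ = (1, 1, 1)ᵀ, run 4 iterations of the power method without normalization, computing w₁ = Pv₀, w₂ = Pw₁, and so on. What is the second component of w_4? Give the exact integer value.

13537

w1 = Pv₀ = (9, 13, 6)
w2 = Pw1 = (81, 133, 63)
w3 = Pw2 = (813, 1345, 624)
w4 = Pw3 = (8157, 13537, 6285)
The requested component of w4 is 13537.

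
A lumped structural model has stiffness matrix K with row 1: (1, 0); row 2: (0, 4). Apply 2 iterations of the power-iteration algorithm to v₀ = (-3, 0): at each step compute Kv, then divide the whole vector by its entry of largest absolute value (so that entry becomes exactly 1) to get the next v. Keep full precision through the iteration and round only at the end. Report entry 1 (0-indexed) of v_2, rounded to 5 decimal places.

Kv0 = (-3.000000, 0.000000); divide by -3.000000 → v1 = (1.000000, 0.000000)
Kv1 = (1.000000, 0.000000); divide by 1.000000 → v2 = (1.000000, 0.000000)
Requested entry of v2: 0/-3 = 0.00000

0.00000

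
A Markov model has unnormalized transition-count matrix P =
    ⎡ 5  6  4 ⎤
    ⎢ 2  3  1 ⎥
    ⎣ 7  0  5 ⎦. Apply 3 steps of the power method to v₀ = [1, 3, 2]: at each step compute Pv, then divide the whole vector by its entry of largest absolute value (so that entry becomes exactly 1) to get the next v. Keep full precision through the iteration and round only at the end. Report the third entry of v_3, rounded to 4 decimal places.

Pv0 = (31.00000, 13.00000, 17.00000); divide by 31.00000 → v1 = (1.00000, 0.41935, 0.54839)
Pv1 = (9.70968, 3.80645, 9.74194); divide by 9.74194 → v2 = (0.99669, 0.39073, 1.00000)
Pv2 = (11.32781, 4.16556, 11.97682); divide by 11.97682 → v3 = (0.94581, 0.34780, 1.00000)
Requested entry of v3: 3617/3617 = 1.0000

1.0000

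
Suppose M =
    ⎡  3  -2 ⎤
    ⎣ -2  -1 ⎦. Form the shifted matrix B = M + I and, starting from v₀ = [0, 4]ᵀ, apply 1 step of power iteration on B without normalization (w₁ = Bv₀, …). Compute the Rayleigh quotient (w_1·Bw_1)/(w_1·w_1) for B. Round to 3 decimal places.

B = M + I has rows (4, -2); (-2, 0)
w1 = Bv₀ = (4·0 + (-2)·4; (-2)·0 + 0·4) = (-8, 0)
Bw1 = (-32, 16)
w1·Bw1 = 256; w1·w1 = 64; μ ≈ 256/64 = 4.000

μ ≈ 4.000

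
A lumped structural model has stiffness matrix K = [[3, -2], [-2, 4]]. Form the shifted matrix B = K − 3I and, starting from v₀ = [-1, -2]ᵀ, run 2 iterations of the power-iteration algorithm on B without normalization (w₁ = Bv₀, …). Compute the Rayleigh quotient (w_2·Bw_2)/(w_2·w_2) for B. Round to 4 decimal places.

1.0000

B = K − 3I has rows (0, -2); (-2, 1)
w1 = Bv₀ = (4, 0)
w2 = Bw1 = (0, -8)
Bw2 = (16, -8)
w2·Bw2 = 64; w2·w2 = 64; μ ≈ 64/64 = 1.0000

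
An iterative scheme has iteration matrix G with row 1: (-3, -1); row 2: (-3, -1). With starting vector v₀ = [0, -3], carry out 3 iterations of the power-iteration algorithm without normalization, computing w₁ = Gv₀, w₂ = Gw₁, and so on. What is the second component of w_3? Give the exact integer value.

w1 = Gv₀ = ((-3)·0 + (-1)·(-3); (-3)·0 + (-1)·(-3)) = (3, 3)
w2 = Gw1 = ((-3)·3 + (-1)·3; (-3)·3 + (-1)·3) = (-12, -12)
w3 = Gw2 = (48, 48)
The requested component of w3 is 48.

48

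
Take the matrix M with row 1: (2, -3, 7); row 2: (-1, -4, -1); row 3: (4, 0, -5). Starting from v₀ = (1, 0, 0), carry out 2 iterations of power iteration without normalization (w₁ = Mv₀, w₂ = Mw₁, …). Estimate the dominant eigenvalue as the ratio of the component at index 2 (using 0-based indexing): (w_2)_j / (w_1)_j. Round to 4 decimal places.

w1 = Mv₀ = (2·1 + (-3)·0 + 7·0; (-1)·1 + (-4)·0 + (-1)·0; 4·1 + 0·0 + (-5)·0) = (2, -1, 4)
w2 = Mw1 = (2·2 + (-3)·(-1) + 7·4; (-1)·2 + (-4)·(-1) + (-1)·4; 4·2 + 0·(-1) + (-5)·4) = (35, -2, -12)
Ratio at component: -12 / 4 = -3.0000

-3.0000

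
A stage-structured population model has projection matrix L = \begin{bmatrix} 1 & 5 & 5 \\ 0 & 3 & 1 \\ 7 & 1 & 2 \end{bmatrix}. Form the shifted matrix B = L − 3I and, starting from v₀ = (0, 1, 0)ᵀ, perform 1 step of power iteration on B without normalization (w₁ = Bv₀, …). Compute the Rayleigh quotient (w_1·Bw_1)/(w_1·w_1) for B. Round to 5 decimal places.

0.34615

B = L − 3I has rows (-2, 5, 5); (0, 0, 1); (7, 1, -1)
w1 = Bv₀ = ((-2)·0 + 5·1 + 5·0; 0·0 + 0·1 + 1·0; 7·0 + 1·1 + (-1)·0) = (5, 0, 1)
Bw1 = (-5, 1, 34)
w1·Bw1 = 9; w1·w1 = 26; μ ≈ 9/26 = 0.34615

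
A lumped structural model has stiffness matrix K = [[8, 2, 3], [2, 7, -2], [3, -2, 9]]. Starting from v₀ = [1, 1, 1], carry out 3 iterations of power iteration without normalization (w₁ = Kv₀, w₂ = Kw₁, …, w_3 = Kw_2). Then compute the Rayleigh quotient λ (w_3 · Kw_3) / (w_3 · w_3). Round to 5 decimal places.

λ ≈ 11.27896

w1 = Kv₀ = (13, 7, 10)
w2 = Kw1 = (148, 55, 115)
w3 = Kw2 = (1639, 451, 1369)
Kw3 = (18121, 3697, 16336)
w3·Kw3 = 1639·18121 + 451·3697 + 1369·16336 = 53731650; w3·w3 = 1639·1639 + 451·451 + 1369·1369 = 4763883
λ ≈ 53731650/4763883 = 11.27896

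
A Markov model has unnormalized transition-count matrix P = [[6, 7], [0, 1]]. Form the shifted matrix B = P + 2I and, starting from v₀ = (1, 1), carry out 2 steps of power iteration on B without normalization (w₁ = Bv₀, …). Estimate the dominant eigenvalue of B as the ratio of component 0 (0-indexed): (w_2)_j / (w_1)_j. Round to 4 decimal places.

μ ≈ 9.4000

B = P + 2I has rows (8, 7); (0, 3)
w1 = Bv₀ = (8·1 + 7·1; 0·1 + 3·1) = (15, 3)
w2 = Bw1 = (8·15 + 7·3; 0·15 + 3·3) = (141, 9)
Ratio: 141/15 = 9.4000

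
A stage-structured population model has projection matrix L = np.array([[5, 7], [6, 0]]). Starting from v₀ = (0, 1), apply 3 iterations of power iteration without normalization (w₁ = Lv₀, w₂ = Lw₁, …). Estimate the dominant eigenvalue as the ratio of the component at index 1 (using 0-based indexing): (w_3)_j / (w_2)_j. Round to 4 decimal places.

5.0000

w1 = Lv₀ = (5·0 + 7·1; 6·0 + 0·1) = (7, 0)
w2 = Lw1 = (5·7 + 7·0; 6·7 + 0·0) = (35, 42)
w3 = Lw2 = (469, 210)
Ratio at component: 210 / 42 = 5.0000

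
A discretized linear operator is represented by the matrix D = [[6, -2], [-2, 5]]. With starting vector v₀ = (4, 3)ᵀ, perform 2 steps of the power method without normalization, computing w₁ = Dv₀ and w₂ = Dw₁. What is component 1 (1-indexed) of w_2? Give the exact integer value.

94

w1 = Dv₀ = (6·4 + (-2)·3; (-2)·4 + 5·3) = (18, 7)
w2 = Dw1 = (6·18 + (-2)·7; (-2)·18 + 5·7) = (94, -1)
The requested component of w2 is 94.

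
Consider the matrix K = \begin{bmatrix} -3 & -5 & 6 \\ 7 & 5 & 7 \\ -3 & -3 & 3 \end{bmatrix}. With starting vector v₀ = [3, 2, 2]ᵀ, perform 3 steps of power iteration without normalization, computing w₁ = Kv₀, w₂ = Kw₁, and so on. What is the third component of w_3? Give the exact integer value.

12

w1 = Kv₀ = (-7, 45, -9)
w2 = Kw1 = (-258, 113, -141)
w3 = Kw2 = (-637, -2228, 12)
The requested component of w3 is 12.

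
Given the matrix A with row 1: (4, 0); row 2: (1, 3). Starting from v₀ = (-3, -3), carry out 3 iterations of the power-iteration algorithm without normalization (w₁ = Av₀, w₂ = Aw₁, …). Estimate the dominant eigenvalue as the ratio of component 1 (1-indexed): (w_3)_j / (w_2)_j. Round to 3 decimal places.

w1 = Av₀ = (4·(-3) + 0·(-3); 1·(-3) + 3·(-3)) = (-12, -12)
w2 = Aw1 = (4·(-12) + 0·(-12); 1·(-12) + 3·(-12)) = (-48, -48)
w3 = Aw2 = (-192, -192)
Ratio at component: -192 / -48 = 4.000

λ ≈ 4.000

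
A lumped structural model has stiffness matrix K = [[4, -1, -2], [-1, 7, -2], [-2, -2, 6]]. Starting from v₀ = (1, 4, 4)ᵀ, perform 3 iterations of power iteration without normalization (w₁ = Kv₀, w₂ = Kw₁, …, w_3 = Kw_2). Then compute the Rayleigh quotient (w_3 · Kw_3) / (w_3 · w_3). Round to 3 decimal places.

λ ≈ 6.561

w1 = Kv₀ = (4·1 + (-1)·4 + (-2)·4; (-1)·1 + 7·4 + (-2)·4; (-2)·1 + (-2)·4 + 6·4) = (-8, 19, 14)
w2 = Kw1 = (4·(-8) + (-1)·19 + (-2)·14; (-1)·(-8) + 7·19 + (-2)·14; (-2)·(-8) + (-2)·19 + 6·14) = (-79, 113, 62)
w3 = Kw2 = (-553, 746, 304)
Kw3 = (-3566, 5167, 1438)
w3·Kw3 = (-553)·(-3566) + 746·5167 + 304·1438 = 6263732; w3·w3 = (-553)·(-553) + 746·746 + 304·304 = 954741
λ ≈ 6263732/954741 = 6.561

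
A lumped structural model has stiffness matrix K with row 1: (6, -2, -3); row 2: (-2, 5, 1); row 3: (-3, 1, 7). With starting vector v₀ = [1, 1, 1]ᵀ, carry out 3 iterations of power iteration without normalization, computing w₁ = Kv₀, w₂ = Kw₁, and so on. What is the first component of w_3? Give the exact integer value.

-256

w1 = Kv₀ = (1, 4, 5)
w2 = Kw1 = (-17, 23, 36)
w3 = Kw2 = (-256, 185, 326)
The requested component of w3 is -256.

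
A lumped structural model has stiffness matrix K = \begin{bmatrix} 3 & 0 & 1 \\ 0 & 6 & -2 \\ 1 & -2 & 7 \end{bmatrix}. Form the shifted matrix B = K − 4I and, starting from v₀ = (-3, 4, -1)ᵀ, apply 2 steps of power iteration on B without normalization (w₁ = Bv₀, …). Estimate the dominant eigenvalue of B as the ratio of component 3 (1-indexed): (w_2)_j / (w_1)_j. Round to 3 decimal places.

4.286

B = K − 4I has rows (-1, 0, 1); (0, 2, -2); (1, -2, 3)
w1 = Bv₀ = (2, 10, -14)
w2 = Bw1 = (-16, 48, -60)
Ratio: -60/-14 = 4.286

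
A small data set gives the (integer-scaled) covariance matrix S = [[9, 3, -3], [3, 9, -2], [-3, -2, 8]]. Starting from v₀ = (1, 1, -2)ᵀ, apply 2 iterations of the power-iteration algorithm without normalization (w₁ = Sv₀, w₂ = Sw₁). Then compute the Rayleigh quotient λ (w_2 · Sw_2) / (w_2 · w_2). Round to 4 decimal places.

14.0268

w1 = Sv₀ = (9·1 + 3·1 + (-3)·(-2); 3·1 + 9·1 + (-2)·(-2); (-3)·1 + (-2)·1 + 8·(-2)) = (18, 16, -21)
w2 = Sw1 = (9·18 + 3·16 + (-3)·(-21); 3·18 + 9·16 + (-2)·(-21); (-3)·18 + (-2)·16 + 8·(-21)) = (273, 240, -254)
Sw2 = (3939, 3487, -3331)
w2·Sw2 = 273·3939 + 240·3487 + (-254)·(-3331) = 2758301; w2·w2 = 273·273 + 240·240 + (-254)·(-254) = 196645
λ ≈ 2758301/196645 = 14.0268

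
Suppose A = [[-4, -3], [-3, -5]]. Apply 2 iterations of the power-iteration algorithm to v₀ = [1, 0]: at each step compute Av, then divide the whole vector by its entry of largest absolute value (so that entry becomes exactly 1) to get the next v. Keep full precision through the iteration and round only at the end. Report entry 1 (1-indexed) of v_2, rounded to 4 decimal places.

Av0 = (-4.00000, -3.00000); divide by -4.00000 → v1 = (1.00000, 0.75000)
Av1 = (-6.25000, -6.75000); divide by -6.75000 → v2 = (0.92593, 1.00000)
Requested entry of v2: 25/27 = 0.9259

0.9259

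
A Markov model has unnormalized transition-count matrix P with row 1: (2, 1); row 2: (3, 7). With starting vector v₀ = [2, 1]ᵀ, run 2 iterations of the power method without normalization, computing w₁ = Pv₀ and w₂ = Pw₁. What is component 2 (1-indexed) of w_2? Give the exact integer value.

w1 = Pv₀ = (2·2 + 1·1; 3·2 + 7·1) = (5, 13)
w2 = Pw1 = (2·5 + 1·13; 3·5 + 7·13) = (23, 106)
The requested component of w2 is 106.

106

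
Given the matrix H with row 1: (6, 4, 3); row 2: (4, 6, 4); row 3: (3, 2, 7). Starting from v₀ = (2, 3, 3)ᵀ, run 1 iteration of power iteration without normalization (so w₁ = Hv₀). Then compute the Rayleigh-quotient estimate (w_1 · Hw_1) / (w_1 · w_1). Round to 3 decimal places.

λ ≈ 12.952

w1 = Hv₀ = (6·2 + 4·3 + 3·3; 4·2 + 6·3 + 4·3; 3·2 + 2·3 + 7·3) = (33, 38, 33)
Hw1 = (449, 492, 406)
w1·Hw1 = 33·449 + 38·492 + 33·406 = 46911; w1·w1 = 33·33 + 38·38 + 33·33 = 3622
λ ≈ 46911/3622 = 12.952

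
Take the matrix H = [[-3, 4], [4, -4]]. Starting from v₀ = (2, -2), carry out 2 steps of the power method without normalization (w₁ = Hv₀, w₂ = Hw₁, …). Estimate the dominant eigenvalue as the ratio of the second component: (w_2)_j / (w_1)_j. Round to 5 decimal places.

-7.50000

w1 = Hv₀ = ((-3)·2 + 4·(-2); 4·2 + (-4)·(-2)) = (-14, 16)
w2 = Hw1 = ((-3)·(-14) + 4·16; 4·(-14) + (-4)·16) = (106, -120)
Ratio at component: -120 / 16 = -7.50000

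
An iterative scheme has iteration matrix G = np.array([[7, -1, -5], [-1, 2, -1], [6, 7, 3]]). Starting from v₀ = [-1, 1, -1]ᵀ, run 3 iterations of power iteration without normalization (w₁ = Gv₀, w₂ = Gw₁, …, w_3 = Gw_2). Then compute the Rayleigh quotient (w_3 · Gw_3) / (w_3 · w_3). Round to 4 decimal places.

7.1838

w1 = Gv₀ = (7·(-1) + (-1)·1 + (-5)·(-1); (-1)·(-1) + 2·1 + (-1)·(-1); 6·(-1) + 7·1 + 3·(-1)) = (-3, 4, -2)
w2 = Gw1 = (7·(-3) + (-1)·4 + (-5)·(-2); (-1)·(-3) + 2·4 + (-1)·(-2); 6·(-3) + 7·4 + 3·(-2)) = (-15, 13, 4)
w3 = Gw2 = (-138, 37, 13)
Gw3 = (-1068, 199, -530)
w3·Gw3 = (-138)·(-1068) + 37·199 + 13·(-530) = 147857; w3·w3 = (-138)·(-138) + 37·37 + 13·13 = 20582
λ ≈ 147857/20582 = 7.1838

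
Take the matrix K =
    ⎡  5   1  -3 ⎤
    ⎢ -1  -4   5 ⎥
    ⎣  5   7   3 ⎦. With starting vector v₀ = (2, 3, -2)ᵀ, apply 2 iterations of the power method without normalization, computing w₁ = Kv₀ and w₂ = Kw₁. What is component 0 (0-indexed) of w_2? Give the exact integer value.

w1 = Kv₀ = (5·2 + 1·3 + (-3)·(-2); (-1)·2 + (-4)·3 + 5·(-2); 5·2 + 7·3 + 3·(-2)) = (19, -24, 25)
w2 = Kw1 = (5·19 + 1·(-24) + (-3)·25; (-1)·19 + (-4)·(-24) + 5·25; 5·19 + 7·(-24) + 3·25) = (-4, 202, 2)
The requested component of w2 is -4.

-4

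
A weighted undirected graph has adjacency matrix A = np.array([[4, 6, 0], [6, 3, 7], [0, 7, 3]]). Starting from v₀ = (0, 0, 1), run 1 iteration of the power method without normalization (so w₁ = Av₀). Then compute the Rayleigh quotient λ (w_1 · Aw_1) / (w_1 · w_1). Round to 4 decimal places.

λ ≈ 8.0690

w1 = Av₀ = (4·0 + 6·0 + 0·1; 6·0 + 3·0 + 7·1; 0·0 + 7·0 + 3·1) = (0, 7, 3)
Aw1 = (42, 42, 58)
w1·Aw1 = 0·42 + 7·42 + 3·58 = 468; w1·w1 = 0·0 + 7·7 + 3·3 = 58
λ ≈ 468/58 = 8.0690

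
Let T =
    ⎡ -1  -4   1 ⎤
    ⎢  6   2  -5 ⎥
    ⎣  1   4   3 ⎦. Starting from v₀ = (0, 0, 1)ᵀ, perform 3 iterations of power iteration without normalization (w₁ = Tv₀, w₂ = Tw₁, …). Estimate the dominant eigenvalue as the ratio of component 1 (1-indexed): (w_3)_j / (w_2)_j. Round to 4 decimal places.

λ ≈ 2.0000

w1 = Tv₀ = ((-1)·0 + (-4)·0 + 1·1; 6·0 + 2·0 + (-5)·1; 1·0 + 4·0 + 3·1) = (1, -5, 3)
w2 = Tw1 = ((-1)·1 + (-4)·(-5) + 1·3; 6·1 + 2·(-5) + (-5)·3; 1·1 + 4·(-5) + 3·3) = (22, -19, -10)
w3 = Tw2 = (44, 144, -84)
Ratio at component: 44 / 22 = 2.0000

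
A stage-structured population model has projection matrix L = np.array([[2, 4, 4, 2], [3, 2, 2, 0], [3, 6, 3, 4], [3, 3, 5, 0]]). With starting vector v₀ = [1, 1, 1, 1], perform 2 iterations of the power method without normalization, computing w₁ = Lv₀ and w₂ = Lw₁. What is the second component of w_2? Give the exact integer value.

w1 = Lv₀ = (2·1 + 4·1 + 4·1 + 2·1; 3·1 + 2·1 + 2·1 + 0·1; 3·1 + 6·1 + 3·1 + 4·1; 3·1 + 3·1 + 5·1 + 0·1) = (12, 7, 16, 11)
w2 = Lw1 = (2·12 + 4·7 + 4·16 + 2·11; 3·12 + 2·7 + 2·16 + 0·11; 3·12 + 6·7 + 3·16 + 4·11; 3·12 + 3·7 + 5·16 + 0·11) = (138, 82, 170, 137)
The requested component of w2 is 82.

82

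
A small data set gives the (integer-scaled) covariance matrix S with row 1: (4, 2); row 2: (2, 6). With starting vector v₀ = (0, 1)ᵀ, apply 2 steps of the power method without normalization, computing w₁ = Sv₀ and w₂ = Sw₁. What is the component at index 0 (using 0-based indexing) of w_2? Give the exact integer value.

20

w1 = Sv₀ = (4·0 + 2·1; 2·0 + 6·1) = (2, 6)
w2 = Sw1 = (4·2 + 2·6; 2·2 + 6·6) = (20, 40)
The requested component of w2 is 20.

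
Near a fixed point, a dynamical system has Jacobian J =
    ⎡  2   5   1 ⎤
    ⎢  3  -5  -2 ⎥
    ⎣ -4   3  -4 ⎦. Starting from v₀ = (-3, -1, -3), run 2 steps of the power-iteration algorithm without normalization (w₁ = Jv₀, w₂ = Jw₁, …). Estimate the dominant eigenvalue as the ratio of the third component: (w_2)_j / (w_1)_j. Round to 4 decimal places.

w1 = Jv₀ = (2·(-3) + 5·(-1) + 1·(-3); 3·(-3) + (-5)·(-1) + (-2)·(-3); (-4)·(-3) + 3·(-1) + (-4)·(-3)) = (-14, 2, 21)
w2 = Jw1 = (2·(-14) + 5·2 + 1·21; 3·(-14) + (-5)·2 + (-2)·21; (-4)·(-14) + 3·2 + (-4)·21) = (3, -94, -22)
Ratio at component: -22 / 21 = -1.0476

-1.0476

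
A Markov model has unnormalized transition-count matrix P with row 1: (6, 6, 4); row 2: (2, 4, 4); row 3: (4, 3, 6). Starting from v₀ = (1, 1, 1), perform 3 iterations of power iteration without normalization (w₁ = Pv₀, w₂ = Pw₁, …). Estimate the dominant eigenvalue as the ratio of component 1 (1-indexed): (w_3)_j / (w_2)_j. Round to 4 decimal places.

12.8846

w1 = Pv₀ = (16, 10, 13)
w2 = Pw1 = (208, 124, 172)
w3 = Pw2 = (2680, 1600, 2236)
Ratio at component: 2680 / 208 = 12.8846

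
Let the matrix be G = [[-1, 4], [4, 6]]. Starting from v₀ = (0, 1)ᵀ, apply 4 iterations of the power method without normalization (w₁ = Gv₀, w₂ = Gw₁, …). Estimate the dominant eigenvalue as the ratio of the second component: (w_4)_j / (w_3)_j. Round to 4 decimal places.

w1 = Gv₀ = ((-1)·0 + 4·1; 4·0 + 6·1) = (4, 6)
w2 = Gw1 = ((-1)·4 + 4·6; 4·4 + 6·6) = (20, 52)
w3 = Gw2 = (188, 392)
w4 = Gw3 = (1380, 3104)
Ratio at component: 3104 / 392 = 7.9184

7.9184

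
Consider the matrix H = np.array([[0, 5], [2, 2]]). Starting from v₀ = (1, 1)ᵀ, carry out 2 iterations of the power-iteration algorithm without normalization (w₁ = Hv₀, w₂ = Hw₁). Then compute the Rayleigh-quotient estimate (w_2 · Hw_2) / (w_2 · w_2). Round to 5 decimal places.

w1 = Hv₀ = (5, 4)
w2 = Hw1 = (20, 18)
Hw2 = (90, 76)
w2·Hw2 = 20·90 + 18·76 = 3168; w2·w2 = 20·20 + 18·18 = 724
λ ≈ 3168/724 = 4.37569

4.37569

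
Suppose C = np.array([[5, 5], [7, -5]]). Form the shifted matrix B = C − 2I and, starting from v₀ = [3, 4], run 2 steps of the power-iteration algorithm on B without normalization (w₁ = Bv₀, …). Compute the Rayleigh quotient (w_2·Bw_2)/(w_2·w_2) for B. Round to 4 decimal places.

B = C − 2I has rows (3, 5); (7, -7)
w1 = Bv₀ = (29, -7)
w2 = Bw1 = (52, 252)
Bw2 = (1416, -1400)
w2·Bw2 = -279168; w2·w2 = 66208; μ ≈ -279168/66208 = -4.2165

μ ≈ -4.2165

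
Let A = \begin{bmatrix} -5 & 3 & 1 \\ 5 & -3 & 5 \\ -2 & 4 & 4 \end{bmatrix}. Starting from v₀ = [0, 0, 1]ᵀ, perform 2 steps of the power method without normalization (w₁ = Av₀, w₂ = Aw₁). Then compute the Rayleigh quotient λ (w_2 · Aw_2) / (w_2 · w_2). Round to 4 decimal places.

w1 = Av₀ = (1, 5, 4)
w2 = Aw1 = (14, 10, 34)
Aw2 = (-6, 210, 148)
w2·Aw2 = 14·(-6) + 10·210 + 34·148 = 7048; w2·w2 = 14·14 + 10·10 + 34·34 = 1452
λ ≈ 7048/1452 = 4.8540

4.8540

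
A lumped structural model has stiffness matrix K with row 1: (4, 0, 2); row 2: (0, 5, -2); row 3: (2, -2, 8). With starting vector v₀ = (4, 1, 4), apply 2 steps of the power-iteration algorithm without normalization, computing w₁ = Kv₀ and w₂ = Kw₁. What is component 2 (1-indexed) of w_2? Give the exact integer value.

-91

w1 = Kv₀ = (4·4 + 0·1 + 2·4; 0·4 + 5·1 + (-2)·4; 2·4 + (-2)·1 + 8·4) = (24, -3, 38)
w2 = Kw1 = (4·24 + 0·(-3) + 2·38; 0·24 + 5·(-3) + (-2)·38; 2·24 + (-2)·(-3) + 8·38) = (172, -91, 358)
The requested component of w2 is -91.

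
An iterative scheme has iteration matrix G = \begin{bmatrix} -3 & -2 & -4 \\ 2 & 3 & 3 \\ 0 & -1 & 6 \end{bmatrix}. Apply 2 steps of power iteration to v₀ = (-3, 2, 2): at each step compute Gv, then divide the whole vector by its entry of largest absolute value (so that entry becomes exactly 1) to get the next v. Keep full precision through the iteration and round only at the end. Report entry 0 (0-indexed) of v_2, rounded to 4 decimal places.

-0.7963

Gv0 = (-3.00000, 6.00000, 10.00000); divide by 10.00000 → v1 = (-0.30000, 0.60000, 1.00000)
Gv1 = (-4.30000, 4.20000, 5.40000); divide by 5.40000 → v2 = (-0.79630, 0.77778, 1.00000)
Requested entry of v2: -43/54 = -0.7963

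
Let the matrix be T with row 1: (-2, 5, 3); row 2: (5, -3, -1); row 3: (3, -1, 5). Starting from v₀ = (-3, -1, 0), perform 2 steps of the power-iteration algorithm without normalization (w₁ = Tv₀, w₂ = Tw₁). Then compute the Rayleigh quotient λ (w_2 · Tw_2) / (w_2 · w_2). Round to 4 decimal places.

λ ≈ -4.3811

w1 = Tv₀ = ((-2)·(-3) + 5·(-1) + 3·0; 5·(-3) + (-3)·(-1) + (-1)·0; 3·(-3) + (-1)·(-1) + 5·0) = (1, -12, -8)
w2 = Tw1 = ((-2)·1 + 5·(-12) + 3·(-8); 5·1 + (-3)·(-12) + (-1)·(-8); 3·1 + (-1)·(-12) + 5·(-8)) = (-86, 49, -25)
Tw2 = (342, -552, -432)
w2·Tw2 = (-86)·342 + 49·(-552) + (-25)·(-432) = -45660; w2·w2 = (-86)·(-86) + 49·49 + (-25)·(-25) = 10422
λ ≈ -45660/10422 = -4.3811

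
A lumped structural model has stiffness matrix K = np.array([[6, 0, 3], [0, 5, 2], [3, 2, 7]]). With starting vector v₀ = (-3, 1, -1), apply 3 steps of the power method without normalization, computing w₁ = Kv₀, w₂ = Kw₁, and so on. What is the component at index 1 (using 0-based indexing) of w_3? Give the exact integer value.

w1 = Kv₀ = (-21, 3, -14)
w2 = Kw1 = (-168, -13, -155)
w3 = Kw2 = (-1473, -375, -1615)
The requested component of w3 is -375.

-375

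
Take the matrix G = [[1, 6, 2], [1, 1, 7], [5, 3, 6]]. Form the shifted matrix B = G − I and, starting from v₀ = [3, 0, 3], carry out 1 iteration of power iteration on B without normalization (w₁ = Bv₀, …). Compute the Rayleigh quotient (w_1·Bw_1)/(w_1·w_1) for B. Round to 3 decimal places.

μ ≈ 9.238

B = G − I has rows (0, 6, 2); (1, 0, 7); (5, 3, 5)
w1 = Bv₀ = (0·3 + 6·0 + 2·3; 1·3 + 0·0 + 7·3; 5·3 + 3·0 + 5·3) = (6, 24, 30)
Bw1 = (204, 216, 252)
w1·Bw1 = 13968; w1·w1 = 1512; μ ≈ 13968/1512 = 9.238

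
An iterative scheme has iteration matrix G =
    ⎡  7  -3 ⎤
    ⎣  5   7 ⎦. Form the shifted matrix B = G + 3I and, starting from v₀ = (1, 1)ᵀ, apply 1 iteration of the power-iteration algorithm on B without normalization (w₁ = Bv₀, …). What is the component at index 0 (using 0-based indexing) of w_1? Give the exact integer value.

7

B = G + 3I has rows (10, -3); (5, 10)
w1 = Bv₀ = (10·1 + (-3)·1; 5·1 + 10·1) = (7, 15)
Requested component of w1: 7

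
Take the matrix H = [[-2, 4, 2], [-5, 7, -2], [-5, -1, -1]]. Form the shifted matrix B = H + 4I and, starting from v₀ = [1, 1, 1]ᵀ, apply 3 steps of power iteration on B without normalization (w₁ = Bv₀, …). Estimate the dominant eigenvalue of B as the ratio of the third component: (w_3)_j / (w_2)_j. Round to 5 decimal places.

B = H + 4I has rows (2, 4, 2); (-5, 11, -2); (-5, -1, 3)
w1 = Bv₀ = (8, 4, -3)
w2 = Bw1 = (26, 10, -53)
w3 = Bw2 = (-14, 86, -299)
Ratio: -299/-53 = 5.64151

μ ≈ 5.64151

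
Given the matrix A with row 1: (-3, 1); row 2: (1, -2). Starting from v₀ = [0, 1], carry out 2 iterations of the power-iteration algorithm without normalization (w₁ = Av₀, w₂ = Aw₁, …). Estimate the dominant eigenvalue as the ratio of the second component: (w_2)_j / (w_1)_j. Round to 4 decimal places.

w1 = Av₀ = (1, -2)
w2 = Aw1 = (-5, 5)
Ratio at component: 5 / -2 = -2.5000

λ ≈ -2.5000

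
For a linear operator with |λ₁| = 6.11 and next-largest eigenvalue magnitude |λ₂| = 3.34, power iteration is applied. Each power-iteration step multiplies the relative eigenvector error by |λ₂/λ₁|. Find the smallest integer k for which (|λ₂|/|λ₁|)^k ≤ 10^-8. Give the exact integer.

31

|λ₂/λ₁| = 3.34/6.11 = 0.54664
Need k ≥ ln(10^-8) / ln(0.54664) = -18.4207 / -0.6040 ≈ 30.500
Smallest integer k satisfying the bound: 31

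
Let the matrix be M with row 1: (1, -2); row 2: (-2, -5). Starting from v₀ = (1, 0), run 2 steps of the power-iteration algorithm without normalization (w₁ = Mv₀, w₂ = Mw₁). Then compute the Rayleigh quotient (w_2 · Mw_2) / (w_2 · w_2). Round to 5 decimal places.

λ ≈ -5.11236

w1 = Mv₀ = (1·1 + (-2)·0; (-2)·1 + (-5)·0) = (1, -2)
w2 = Mw1 = (1·1 + (-2)·(-2); (-2)·1 + (-5)·(-2)) = (5, 8)
Mw2 = (-11, -50)
w2·Mw2 = 5·(-11) + 8·(-50) = -455; w2·w2 = 5·5 + 8·8 = 89
λ ≈ -455/89 = -5.11236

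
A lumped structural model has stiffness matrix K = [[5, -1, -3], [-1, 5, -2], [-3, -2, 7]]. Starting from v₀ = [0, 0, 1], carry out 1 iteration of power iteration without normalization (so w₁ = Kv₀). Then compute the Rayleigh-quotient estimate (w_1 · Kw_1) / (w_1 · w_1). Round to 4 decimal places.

λ ≈ 9.3226

w1 = Kv₀ = (5·0 + (-1)·0 + (-3)·1; (-1)·0 + 5·0 + (-2)·1; (-3)·0 + (-2)·0 + 7·1) = (-3, -2, 7)
Kw1 = (-34, -21, 62)
w1·Kw1 = (-3)·(-34) + (-2)·(-21) + 7·62 = 578; w1·w1 = (-3)·(-3) + (-2)·(-2) + 7·7 = 62
λ ≈ 578/62 = 9.3226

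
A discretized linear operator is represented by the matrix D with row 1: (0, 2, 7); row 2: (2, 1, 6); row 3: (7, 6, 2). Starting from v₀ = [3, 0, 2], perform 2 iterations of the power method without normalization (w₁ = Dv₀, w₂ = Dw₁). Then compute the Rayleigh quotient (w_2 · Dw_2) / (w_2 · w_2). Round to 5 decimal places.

λ ≈ 11.40442

w1 = Dv₀ = (0·3 + 2·0 + 7·2; 2·3 + 1·0 + 6·2; 7·3 + 6·0 + 2·2) = (14, 18, 25)
w2 = Dw1 = (0·14 + 2·18 + 7·25; 2·14 + 1·18 + 6·25; 7·14 + 6·18 + 2·25) = (211, 196, 256)
Dw2 = (2184, 2154, 3165)
w2·Dw2 = 211·2184 + 196·2154 + 256·3165 = 1693248; w2·w2 = 211·211 + 196·196 + 256·256 = 148473
λ ≈ 1693248/148473 = 11.40442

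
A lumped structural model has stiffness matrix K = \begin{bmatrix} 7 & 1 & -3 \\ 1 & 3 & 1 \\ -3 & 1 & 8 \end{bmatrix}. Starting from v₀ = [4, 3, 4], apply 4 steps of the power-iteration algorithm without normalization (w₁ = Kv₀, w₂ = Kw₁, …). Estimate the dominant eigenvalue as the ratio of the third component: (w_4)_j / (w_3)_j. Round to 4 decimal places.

w1 = Kv₀ = (19, 17, 23)
w2 = Kw1 = (81, 93, 144)
w3 = Kw2 = (228, 504, 1002)
w4 = Kw3 = (-906, 2742, 7836)
Ratio at component: 7836 / 1002 = 7.8204

λ ≈ 7.8204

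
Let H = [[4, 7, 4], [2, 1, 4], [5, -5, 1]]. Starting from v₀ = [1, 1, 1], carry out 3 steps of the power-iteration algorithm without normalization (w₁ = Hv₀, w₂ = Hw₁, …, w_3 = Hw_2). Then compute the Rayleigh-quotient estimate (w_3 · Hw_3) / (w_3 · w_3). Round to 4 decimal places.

λ ≈ 8.7756

w1 = Hv₀ = (15, 7, 1)
w2 = Hw1 = (113, 41, 41)
w3 = Hw2 = (903, 431, 401)
Hw3 = (8233, 3841, 2761)
w3·Hw3 = 903·8233 + 431·3841 + 401·2761 = 10197031; w3·w3 = 903·903 + 431·431 + 401·401 = 1161971
λ ≈ 10197031/1161971 = 8.7756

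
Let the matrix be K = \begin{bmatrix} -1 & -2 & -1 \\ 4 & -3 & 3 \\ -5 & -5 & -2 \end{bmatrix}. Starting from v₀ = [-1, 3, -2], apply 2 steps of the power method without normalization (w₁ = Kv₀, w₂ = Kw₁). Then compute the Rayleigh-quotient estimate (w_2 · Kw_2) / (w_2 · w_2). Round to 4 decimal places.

-4.0746

w1 = Kv₀ = ((-1)·(-1) + (-2)·3 + (-1)·(-2); 4·(-1) + (-3)·3 + 3·(-2); (-5)·(-1) + (-5)·3 + (-2)·(-2)) = (-3, -19, -6)
w2 = Kw1 = ((-1)·(-3) + (-2)·(-19) + (-1)·(-6); 4·(-3) + (-3)·(-19) + 3·(-6); (-5)·(-3) + (-5)·(-19) + (-2)·(-6)) = (47, 27, 122)
Kw2 = (-223, 473, -614)
w2·Kw2 = 47·(-223) + 27·473 + 122·(-614) = -72618; w2·w2 = 47·47 + 27·27 + 122·122 = 17822
λ ≈ -72618/17822 = -4.0746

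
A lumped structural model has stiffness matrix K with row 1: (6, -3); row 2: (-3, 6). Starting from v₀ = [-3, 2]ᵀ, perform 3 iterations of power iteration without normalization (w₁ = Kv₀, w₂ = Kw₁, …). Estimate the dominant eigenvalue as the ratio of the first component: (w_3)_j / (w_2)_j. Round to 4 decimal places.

w1 = Kv₀ = (-24, 21)
w2 = Kw1 = (-207, 198)
w3 = Kw2 = (-1836, 1809)
Ratio at component: -1836 / -207 = 8.8696

λ ≈ 8.8696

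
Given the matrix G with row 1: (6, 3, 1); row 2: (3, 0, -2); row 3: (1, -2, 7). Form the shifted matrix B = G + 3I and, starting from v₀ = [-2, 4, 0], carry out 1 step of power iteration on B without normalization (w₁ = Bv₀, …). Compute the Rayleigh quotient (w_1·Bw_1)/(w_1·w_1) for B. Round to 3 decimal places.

μ ≈ 9.163

B = G + 3I has rows (9, 3, 1); (3, 3, -2); (1, -2, 10)
w1 = Bv₀ = (9·(-2) + 3·4 + 1·0; 3·(-2) + 3·4 + (-2)·0; 1·(-2) + (-2)·4 + 10·0) = (-6, 6, -10)
Bw1 = (-46, 20, -118)
w1·Bw1 = 1576; w1·w1 = 172; μ ≈ 1576/172 = 9.163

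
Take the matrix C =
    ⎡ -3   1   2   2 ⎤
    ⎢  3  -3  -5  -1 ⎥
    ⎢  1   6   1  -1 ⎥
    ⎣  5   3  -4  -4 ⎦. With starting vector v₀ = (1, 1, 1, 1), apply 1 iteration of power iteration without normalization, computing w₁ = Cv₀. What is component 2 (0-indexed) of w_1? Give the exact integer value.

w1 = Cv₀ = ((-3)·1 + 1·1 + 2·1 + 2·1; 3·1 + (-3)·1 + (-5)·1 + (-1)·1; 1·1 + 6·1 + 1·1 + (-1)·1; 5·1 + 3·1 + (-4)·1 + (-4)·1) = (2, -6, 7, 0)
The requested component of w1 is 7.

7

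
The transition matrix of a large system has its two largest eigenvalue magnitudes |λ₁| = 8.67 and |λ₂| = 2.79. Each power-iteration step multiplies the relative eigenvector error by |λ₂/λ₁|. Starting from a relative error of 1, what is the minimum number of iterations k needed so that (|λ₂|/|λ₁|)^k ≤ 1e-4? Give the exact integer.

9

|λ₂/λ₁| = 2.79/8.67 = 0.32180
Need k ≥ ln(1e-4) / ln(0.32180) = -9.2103 / -1.1338 ≈ 8.123
Smallest integer k satisfying the bound: 9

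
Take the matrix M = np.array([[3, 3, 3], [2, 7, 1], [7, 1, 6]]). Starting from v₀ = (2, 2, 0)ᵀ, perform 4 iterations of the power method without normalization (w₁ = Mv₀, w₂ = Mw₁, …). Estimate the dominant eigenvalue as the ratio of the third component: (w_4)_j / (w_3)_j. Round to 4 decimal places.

w1 = Mv₀ = (3·2 + 3·2 + 3·0; 2·2 + 7·2 + 1·0; 7·2 + 1·2 + 6·0) = (12, 18, 16)
w2 = Mw1 = (3·12 + 3·18 + 3·16; 2·12 + 7·18 + 1·16; 7·12 + 1·18 + 6·16) = (138, 166, 198)
w3 = Mw2 = (1506, 1636, 2320)
w4 = Mw3 = (16386, 16784, 26098)
Ratio at component: 26098 / 2320 = 11.2491

λ ≈ 11.2491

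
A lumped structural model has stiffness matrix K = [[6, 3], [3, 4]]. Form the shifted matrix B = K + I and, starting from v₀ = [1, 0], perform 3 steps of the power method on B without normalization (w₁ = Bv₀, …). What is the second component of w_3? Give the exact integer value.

354

B = K + I has rows (7, 3); (3, 5)
w1 = Bv₀ = (7, 3)
w2 = Bw1 = (58, 36)
w3 = Bw2 = (514, 354)
Requested component of w3: 354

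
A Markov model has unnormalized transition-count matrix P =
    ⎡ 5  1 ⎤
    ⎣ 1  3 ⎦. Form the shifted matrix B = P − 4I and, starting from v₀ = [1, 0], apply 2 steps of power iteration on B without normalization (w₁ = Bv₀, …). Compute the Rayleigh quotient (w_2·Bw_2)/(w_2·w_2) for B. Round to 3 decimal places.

B = P − 4I has rows (1, 1); (1, -1)
w1 = Bv₀ = (1, 1)
w2 = Bw1 = (2, 0)
Bw2 = (2, 2)
w2·Bw2 = 4; w2·w2 = 4; μ ≈ 4/4 = 1.000

μ ≈ 1.000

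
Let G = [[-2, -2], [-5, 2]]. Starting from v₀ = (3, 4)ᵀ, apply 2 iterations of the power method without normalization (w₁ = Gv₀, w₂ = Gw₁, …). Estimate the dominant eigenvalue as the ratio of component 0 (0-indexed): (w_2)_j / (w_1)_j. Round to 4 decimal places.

w1 = Gv₀ = (-14, -7)
w2 = Gw1 = (42, 56)
Ratio at component: 42 / -14 = -3.0000

-3.0000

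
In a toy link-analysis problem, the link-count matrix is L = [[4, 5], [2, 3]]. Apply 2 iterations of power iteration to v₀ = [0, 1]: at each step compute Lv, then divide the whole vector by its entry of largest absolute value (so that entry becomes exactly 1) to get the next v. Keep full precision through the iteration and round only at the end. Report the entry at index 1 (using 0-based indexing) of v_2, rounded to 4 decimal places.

Lv0 = (5.00000, 3.00000); divide by 5.00000 → v1 = (1.00000, 0.60000)
Lv1 = (7.00000, 3.80000); divide by 7.00000 → v2 = (1.00000, 0.54286)
Requested entry of v2: 19/35 = 0.5429

0.5429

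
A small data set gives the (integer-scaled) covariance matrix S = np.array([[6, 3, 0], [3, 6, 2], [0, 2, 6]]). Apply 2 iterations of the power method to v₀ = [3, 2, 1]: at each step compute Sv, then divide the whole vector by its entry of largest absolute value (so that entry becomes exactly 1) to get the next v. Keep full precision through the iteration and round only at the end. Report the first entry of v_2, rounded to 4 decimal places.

0.9261

Sv0 = (24.00000, 23.00000, 10.00000); divide by 24.00000 → v1 = (1.00000, 0.95833, 0.41667)
Sv1 = (8.87500, 9.58333, 4.41667); divide by 9.58333 → v2 = (0.92609, 1.00000, 0.46087)
Requested entry of v2: 213/230 = 0.9261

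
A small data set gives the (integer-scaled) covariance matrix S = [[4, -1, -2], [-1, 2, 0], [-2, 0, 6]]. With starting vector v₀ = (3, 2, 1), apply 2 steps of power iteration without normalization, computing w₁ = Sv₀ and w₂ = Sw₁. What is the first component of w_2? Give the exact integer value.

31

w1 = Sv₀ = (4·3 + (-1)·2 + (-2)·1; (-1)·3 + 2·2 + 0·1; (-2)·3 + 0·2 + 6·1) = (8, 1, 0)
w2 = Sw1 = (4·8 + (-1)·1 + (-2)·0; (-1)·8 + 2·1 + 0·0; (-2)·8 + 0·1 + 6·0) = (31, -6, -16)
The requested component of w2 is 31.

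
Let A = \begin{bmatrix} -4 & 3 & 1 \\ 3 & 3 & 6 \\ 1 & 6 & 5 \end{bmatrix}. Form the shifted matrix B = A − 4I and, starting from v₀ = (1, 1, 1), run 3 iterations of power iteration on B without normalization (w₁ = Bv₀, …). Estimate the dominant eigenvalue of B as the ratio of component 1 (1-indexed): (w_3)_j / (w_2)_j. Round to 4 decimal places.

B = A − 4I has rows (-8, 3, 1); (3, -1, 6); (1, 6, 1)
w1 = Bv₀ = (-4, 8, 8)
w2 = Bw1 = (64, 28, 52)
w3 = Bw2 = (-376, 476, 284)
Ratio: -376/64 = -5.8750

-5.8750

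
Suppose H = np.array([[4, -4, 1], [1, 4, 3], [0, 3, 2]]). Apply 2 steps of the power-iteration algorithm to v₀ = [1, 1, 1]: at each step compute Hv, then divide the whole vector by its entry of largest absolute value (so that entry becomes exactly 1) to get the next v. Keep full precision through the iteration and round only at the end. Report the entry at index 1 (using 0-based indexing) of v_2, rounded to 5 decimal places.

Hv0 = (1.000000, 8.000000, 5.000000); divide by 8.000000 → v1 = (0.125000, 1.000000, 0.625000)
Hv1 = (-2.875000, 6.000000, 4.250000); divide by 6.000000 → v2 = (-0.479167, 1.000000, 0.708333)
Requested entry of v2: 48/48 = 1.00000

1.00000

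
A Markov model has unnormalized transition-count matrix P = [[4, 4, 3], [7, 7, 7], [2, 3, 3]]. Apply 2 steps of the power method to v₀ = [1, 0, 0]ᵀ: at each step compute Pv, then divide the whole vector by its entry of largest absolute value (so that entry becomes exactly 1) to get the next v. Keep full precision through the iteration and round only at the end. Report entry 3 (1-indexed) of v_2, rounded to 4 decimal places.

0.3846

Pv0 = (4.00000, 7.00000, 2.00000); divide by 7.00000 → v1 = (0.57143, 1.00000, 0.28571)
Pv1 = (7.14286, 13.00000, 5.00000); divide by 13.00000 → v2 = (0.54945, 1.00000, 0.38462)
Requested entry of v2: 35/91 = 0.3846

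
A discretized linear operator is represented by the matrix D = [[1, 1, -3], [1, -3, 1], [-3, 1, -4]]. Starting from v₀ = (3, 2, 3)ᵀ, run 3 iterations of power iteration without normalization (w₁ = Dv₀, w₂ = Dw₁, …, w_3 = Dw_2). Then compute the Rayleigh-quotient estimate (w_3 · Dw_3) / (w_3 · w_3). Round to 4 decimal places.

λ ≈ -5.9646

w1 = Dv₀ = (1·3 + 1·2 + (-3)·3; 1·3 + (-3)·2 + 1·3; (-3)·3 + 1·2 + (-4)·3) = (-4, 0, -19)
w2 = Dw1 = (1·(-4) + 1·0 + (-3)·(-19); 1·(-4) + (-3)·0 + 1·(-19); (-3)·(-4) + 1·0 + (-4)·(-19)) = (53, -23, 88)
w3 = Dw2 = (-234, 210, -534)
Dw3 = (1578, -1398, 3048)
w3·Dw3 = (-234)·1578 + 210·(-1398) + (-534)·3048 = -2290464; w3·w3 = (-234)·(-234) + 210·210 + (-534)·(-534) = 384012
λ ≈ -2290464/384012 = -5.9646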